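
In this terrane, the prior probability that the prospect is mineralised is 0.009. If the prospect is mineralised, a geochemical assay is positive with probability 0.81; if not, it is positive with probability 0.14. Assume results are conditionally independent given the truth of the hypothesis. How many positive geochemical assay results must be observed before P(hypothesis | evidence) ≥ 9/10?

Prior odds = 0.009/0.991 = 9/991.
Likelihood ratio of a positive = 0.81/0.14 = 81/14.
Target posterior odds = 0.9/0.1 = 9.
Require (81/14)ⁿ ≥ 9 ÷ (9/991) = 991.
(81/14)³ = 531441/2744 falls short of 991 but (81/14)⁴ = 43046721/38416 reaches it, so n = 4.

4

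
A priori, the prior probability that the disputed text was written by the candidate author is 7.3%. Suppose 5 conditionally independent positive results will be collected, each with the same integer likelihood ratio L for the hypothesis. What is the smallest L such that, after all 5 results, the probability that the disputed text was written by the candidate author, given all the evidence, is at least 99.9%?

7

Prior odds = 0.073/0.927 = 73/927.
Target odds = 0.999/0.001 = 999.
Need L⁵ ≥ 999 ÷ (73/927) = 926073/73.
6⁵ = 7776 < 926073/73 ≤ 16807 = 7⁵, so L = 7.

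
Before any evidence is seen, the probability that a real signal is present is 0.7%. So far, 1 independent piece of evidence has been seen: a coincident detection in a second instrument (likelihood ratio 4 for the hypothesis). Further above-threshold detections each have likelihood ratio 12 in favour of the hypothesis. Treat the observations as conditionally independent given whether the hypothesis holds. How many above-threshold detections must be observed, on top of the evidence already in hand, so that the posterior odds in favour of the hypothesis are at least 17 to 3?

3

Prior odds = 0.007/0.993 = 7/993.
Bayes factor of the evidence already in hand = 4.
Odds after that evidence = (7/993) × 4 = 28/993.
Target odds = 17/3.
Need 12ⁿ ≥ 17/3 ÷ (28/993) = 5627/28.
12² = 144 falls short of 5627/28 but 12³ = 1728 reaches it, so n = 3.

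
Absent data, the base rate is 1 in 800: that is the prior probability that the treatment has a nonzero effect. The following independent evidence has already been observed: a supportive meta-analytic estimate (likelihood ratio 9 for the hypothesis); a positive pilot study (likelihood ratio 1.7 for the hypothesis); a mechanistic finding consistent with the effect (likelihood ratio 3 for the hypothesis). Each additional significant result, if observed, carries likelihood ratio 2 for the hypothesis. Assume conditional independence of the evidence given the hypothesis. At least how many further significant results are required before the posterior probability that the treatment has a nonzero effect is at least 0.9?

8

Prior odds = 0.00125/0.99875 = 1/799.
Combined Bayes factor of the evidence already in hand = 9 × 1.7 × 3 = 45.9.
Odds after that evidence = (1/799) × 45.9 = 27/470.
Target odds = 0.9/0.1 = 9.
Need 2ⁿ ≥ 9 ÷ (27/470) = 470/3.
2⁷ = 128 falls short of 470/3 but 2⁸ = 256 reaches it, so n = 8.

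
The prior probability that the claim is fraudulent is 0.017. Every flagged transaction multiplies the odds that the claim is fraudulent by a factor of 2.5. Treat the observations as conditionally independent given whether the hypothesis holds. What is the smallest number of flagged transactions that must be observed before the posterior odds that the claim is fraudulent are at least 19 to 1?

8

Prior odds = 0.017/0.983 = 17/983.
Likelihood ratio per flagged transaction = 2.5.
Target odds = 19.
Require 2.5ⁿ ≥ 19 ÷ (17/983) = 18677/17.
2.5⁷ = 610.3515625 falls short of 18677/17 but 2.5⁸ = 390625/256 reaches it, so n = 8.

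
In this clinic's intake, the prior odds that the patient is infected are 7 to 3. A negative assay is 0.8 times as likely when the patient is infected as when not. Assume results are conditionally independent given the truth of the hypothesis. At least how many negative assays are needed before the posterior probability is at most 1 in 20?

17

Prior odds = 7/3.
Likelihood ratio per negative assay = 0.8.
Target odds: 0.05 ÷ 0.95 = 1/19.
Need (7/3) × 0.8ⁿ ≤ 1/19, i.e. 0.8ⁿ ≤ 3/133.
0.8¹⁶ ≈0.0281475 is still above 3/133 but 0.8¹⁷ ≈0.022518 is at or below it, so n = 17.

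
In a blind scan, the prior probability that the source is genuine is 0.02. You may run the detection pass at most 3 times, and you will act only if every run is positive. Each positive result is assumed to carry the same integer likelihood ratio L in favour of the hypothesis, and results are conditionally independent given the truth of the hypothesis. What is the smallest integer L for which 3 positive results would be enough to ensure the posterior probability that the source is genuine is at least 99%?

17

Prior odds = 0.02/0.98 = 1/49.
Target odds = 0.99/0.01 = 99.
Need L³ ≥ 99 ÷ (1/49) = 4851.
16³ = 4096 < 4851 ≤ 4913 = 17³, so L = 17.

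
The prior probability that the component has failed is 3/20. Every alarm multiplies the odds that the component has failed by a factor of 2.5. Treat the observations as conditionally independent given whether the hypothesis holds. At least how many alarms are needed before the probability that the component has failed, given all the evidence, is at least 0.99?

7

Prior odds: 0.15 ÷ 0.85 = 3/17.
Likelihood ratio per alarm = 2.5.
Target odds: 0.99 ÷ 0.01 = 99.
Require 2.5ⁿ ≥ 99 ÷ (3/17) = 561.
2.5⁶ = 244.140625 falls short of 561 but 2.5⁷ = 610.3515625 reaches it, so n = 7.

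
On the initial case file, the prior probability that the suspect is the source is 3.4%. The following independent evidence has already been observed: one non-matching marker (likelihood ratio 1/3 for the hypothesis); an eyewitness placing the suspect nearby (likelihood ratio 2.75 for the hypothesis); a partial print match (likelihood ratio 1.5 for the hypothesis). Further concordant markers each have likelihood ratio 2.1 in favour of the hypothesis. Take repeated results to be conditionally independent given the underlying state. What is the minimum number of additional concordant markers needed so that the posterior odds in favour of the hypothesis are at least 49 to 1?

Prior odds = 0.034/0.966 = 17/483.
Combined Bayes factor of the evidence already in hand = (1/3) × 2.75 × 1.5 = 1.375.
Odds after that evidence = (17/483) × 1.375 = 187/3864.
Target odds = 49.
Need 2.1ⁿ ≥ 49 ÷ (187/3864) = 189336/187.
2.1⁹ ≈794.28 falls short of 189336/187 but 2.1¹⁰ ≈1667.99 reaches it, so n = 10.

10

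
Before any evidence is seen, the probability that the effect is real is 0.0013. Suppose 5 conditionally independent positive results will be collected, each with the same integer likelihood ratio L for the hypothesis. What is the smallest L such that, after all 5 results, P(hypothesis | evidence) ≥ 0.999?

Prior odds = 0.0013/0.9987 = 13/9987.
Target odds = 0.999/0.001 = 999.
Need L⁵ ≥ 999 ÷ (13/9987) = 9977013/13.
15⁵ = 759375 < 9977013/13 ≤ 1048576 = 16⁵, so L = 16.

16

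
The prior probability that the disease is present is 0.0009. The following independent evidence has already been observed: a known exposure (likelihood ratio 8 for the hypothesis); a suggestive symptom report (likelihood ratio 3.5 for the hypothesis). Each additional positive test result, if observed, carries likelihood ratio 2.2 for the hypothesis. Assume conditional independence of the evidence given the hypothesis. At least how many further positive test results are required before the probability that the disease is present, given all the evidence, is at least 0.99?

Prior odds = 0.0009/0.9991 = 9/9991.
Combined Bayes factor of the evidence already in hand = 8 × 3.5 = 28.
Odds after that evidence = (9/9991) × 28 = 252/9991.
Target odds = 0.99/0.01 = 99.
Need 2.2ⁿ ≥ 99 ÷ (252/9991) = 109901/28.
2.2¹⁰ ≈2655.99 falls short of 109901/28 but 2.2¹¹ ≈5843.18 reaches it, so n = 11.

11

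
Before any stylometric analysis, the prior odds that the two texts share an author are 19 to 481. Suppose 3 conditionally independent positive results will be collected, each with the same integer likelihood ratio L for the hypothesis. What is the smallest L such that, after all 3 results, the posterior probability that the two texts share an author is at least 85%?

6

Prior odds = 19/481.
Target odds = 0.85/0.15 = 17/3.
Need L³ ≥ 17/3 ÷ (19/481) = 8177/57.
5³ = 125 < 8177/57 ≤ 216 = 6³, so L = 6.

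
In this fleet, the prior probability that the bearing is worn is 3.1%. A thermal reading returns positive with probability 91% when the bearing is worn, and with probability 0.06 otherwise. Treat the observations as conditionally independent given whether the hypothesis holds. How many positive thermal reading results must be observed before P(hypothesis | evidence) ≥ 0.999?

Prior odds: 0.031 ÷ 0.969 = 31/969.
Likelihood ratio of a positive result = 0.91/0.06 = 91/6.
Target odds: 0.999 ÷ 0.001 = 999.
Require (91/6)ⁿ ≥ 999 ÷ (31/969) = 968031/31.
(91/6)³ = 753571/216 falls short of 968031/31 but (91/6)⁴ = 68574961/1296 reaches it, so n = 4.

4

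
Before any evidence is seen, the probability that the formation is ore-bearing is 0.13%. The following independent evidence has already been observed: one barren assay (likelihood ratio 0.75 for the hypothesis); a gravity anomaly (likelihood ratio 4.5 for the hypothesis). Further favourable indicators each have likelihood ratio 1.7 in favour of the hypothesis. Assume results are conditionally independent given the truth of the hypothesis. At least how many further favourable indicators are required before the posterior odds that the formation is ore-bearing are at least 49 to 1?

Prior odds = 0.0013/0.9987 = 13/9987.
Combined Bayes factor of the evidence already in hand = 0.75 × 4.5 = 3.375.
Odds after that evidence = (13/9987) × 3.375 = 117/26632.
Target odds = 49.
Need 1.7ⁿ ≥ 49 ÷ (117/26632) = 1304968/117.
1.7¹⁷ ≈8272.4 falls short of 1304968/117 but 1.7¹⁸ ≈14063.1 reaches it, so n = 18.

18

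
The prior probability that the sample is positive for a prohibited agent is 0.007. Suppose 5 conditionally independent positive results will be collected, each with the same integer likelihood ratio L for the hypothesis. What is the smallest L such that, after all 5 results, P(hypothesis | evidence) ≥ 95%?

Prior odds = 0.007/0.993 = 7/993.
Target odds = 0.95/0.05 = 19.
Need L⁵ ≥ 19 ÷ (7/993) = 18867/7.
4⁵ = 1024 < 18867/7 ≤ 3125 = 5⁵, so L = 5.

5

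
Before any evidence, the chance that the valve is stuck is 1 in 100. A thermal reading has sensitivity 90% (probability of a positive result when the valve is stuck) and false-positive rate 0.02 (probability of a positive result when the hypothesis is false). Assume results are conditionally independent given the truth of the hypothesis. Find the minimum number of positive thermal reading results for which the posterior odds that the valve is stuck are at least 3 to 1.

2

Prior odds: 0.01 ÷ 0.99 = 1/99.
Likelihood ratio of a positive result = 0.9/0.02 = 45.
Target odds = 3.
Require 45ⁿ ≥ 3 ÷ (1/99) = 297.
45¹ = 45 falls short of 297 but 45² = 2025 reaches it, so n = 2.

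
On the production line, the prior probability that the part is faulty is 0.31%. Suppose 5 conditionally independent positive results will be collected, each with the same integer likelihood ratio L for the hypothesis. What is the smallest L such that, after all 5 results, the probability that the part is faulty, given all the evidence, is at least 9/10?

Prior odds = 0.0031/0.9969 = 31/9969.
Target odds = 0.9/0.1 = 9.
Need L⁵ ≥ 9 ÷ (31/9969) = 89721/31.
4⁵ = 1024 < 89721/31 ≤ 3125 = 5⁵, so L = 5.

5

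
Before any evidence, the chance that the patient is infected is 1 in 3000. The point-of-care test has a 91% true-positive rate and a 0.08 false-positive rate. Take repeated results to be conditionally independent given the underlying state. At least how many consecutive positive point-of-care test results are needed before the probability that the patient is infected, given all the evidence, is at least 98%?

5

Prior odds = (1/3000)/(2999/3000) = 1/2999.
Likelihood ratio of a positive result = 0.91/0.08 = 11.375.
Target posterior odds = 0.98/0.02 = 49.
Need (1/2999) × 11.375ⁿ ≥ 49, i.e. 11.375ⁿ ≥ 146951.
11.375⁴ = 68574961/4096 falls short of 146951 but 11.375⁵ ≈190439 reaches it, so n = 5.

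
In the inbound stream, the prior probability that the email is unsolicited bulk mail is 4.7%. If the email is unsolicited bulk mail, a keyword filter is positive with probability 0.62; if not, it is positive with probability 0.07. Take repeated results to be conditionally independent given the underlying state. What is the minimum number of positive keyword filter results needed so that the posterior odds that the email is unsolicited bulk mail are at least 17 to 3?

Prior odds = 0.047/0.953 = 47/953.
Likelihood ratio of a positive = 0.62/0.07 = 62/7.
Target odds = 17/3.
Need (47/953) × (62/7)ⁿ ≥ 17/3, i.e. (62/7)ⁿ ≥ 16201/141.
(62/7)² = 3844/49 falls short of 16201/141 but (62/7)³ = 238328/343 reaches it, so n = 3.

3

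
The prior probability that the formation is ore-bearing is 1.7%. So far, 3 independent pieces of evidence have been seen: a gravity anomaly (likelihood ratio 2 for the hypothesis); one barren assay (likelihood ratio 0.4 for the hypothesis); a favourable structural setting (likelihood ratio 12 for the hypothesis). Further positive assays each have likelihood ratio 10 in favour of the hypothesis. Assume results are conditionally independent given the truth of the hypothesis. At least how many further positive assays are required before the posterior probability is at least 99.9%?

4

Prior odds = 0.017/0.983 = 17/983.
Combined Bayes factor of the evidence already in hand = 2 × 0.4 × 12 = 9.6.
Odds after that evidence = (17/983) × 9.6 = 816/4915.
Target odds = 0.999/0.001 = 999.
Need 10ⁿ ≥ 999 ÷ (816/4915) = 1636695/272.
10³ = 1000 falls short of 1636695/272 but 10⁴ = 10000 reaches it, so n = 4.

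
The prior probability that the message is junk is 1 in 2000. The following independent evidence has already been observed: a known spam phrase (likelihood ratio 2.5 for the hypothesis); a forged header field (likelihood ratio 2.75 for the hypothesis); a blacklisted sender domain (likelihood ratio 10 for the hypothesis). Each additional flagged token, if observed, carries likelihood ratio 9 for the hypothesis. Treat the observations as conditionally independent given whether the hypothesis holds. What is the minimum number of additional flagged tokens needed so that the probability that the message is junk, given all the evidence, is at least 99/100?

Prior odds = 0.0005/0.9995 = 1/1999.
Combined Bayes factor of the evidence already in hand = 2.5 × 2.75 × 10 = 68.75.
Odds after that evidence = (1/1999) × 68.75 = 275/7996.
Target odds = 0.99/0.01 = 99.
Need 9ⁿ ≥ 99 ÷ (275/7996) = 2878.56.
9³ = 729 falls short of 2878.56 but 9⁴ = 6561 reaches it, so n = 4.

4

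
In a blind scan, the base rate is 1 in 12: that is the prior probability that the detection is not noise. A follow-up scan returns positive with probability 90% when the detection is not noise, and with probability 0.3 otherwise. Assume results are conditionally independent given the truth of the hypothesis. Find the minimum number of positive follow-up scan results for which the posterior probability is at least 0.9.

5

Prior odds: (1/12) ÷ (11/12) = 1/11.
Likelihood ratio of a positive result = 0.9/0.3 = 3.
Target posterior odds = 0.9/0.1 = 9.
Need (1/11) × 3ⁿ ≥ 9, i.e. 3ⁿ ≥ 99.
3⁴ = 81 falls short of 99 but 3⁵ = 243 reaches it, so n = 5.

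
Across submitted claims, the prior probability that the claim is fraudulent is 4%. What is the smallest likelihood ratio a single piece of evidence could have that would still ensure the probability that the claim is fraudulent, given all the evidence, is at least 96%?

576

Prior odds = 0.04/0.96 = 1/24.
Target odds = 0.96/0.04 = 24.
Required Bayes factor = 24 ÷ (1/24) = 576.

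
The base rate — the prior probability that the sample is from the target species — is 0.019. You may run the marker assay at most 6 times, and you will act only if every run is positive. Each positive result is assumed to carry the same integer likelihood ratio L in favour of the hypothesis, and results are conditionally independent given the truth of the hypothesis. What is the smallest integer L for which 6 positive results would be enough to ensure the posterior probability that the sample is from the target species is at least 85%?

Prior odds = 0.019/0.981 = 19/981.
Target odds = 0.85/0.15 = 17/3.
Need L⁶ ≥ 17/3 ÷ (19/981) = 5559/19.
2⁶ = 64 < 5559/19 ≤ 729 = 3⁶, so L = 3.

3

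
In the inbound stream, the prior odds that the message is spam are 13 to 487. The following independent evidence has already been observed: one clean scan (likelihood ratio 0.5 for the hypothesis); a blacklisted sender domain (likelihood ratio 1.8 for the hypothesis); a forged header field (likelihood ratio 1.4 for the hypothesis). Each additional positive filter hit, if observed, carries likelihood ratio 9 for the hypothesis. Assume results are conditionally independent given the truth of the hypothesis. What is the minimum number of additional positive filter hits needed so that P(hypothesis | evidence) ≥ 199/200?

Prior odds = 13/487.
Combined Bayes factor of the evidence already in hand = 0.5 × 1.8 × 1.4 = 1.26.
Odds after that evidence = (13/487) × 1.26 = 819/24350.
Target odds = 0.995/0.005 = 199.
Need 9ⁿ ≥ 199 ÷ (819/24350) = 4845650/819.
9³ = 729 falls short of 4845650/819 but 9⁴ = 6561 reaches it, so n = 4.

4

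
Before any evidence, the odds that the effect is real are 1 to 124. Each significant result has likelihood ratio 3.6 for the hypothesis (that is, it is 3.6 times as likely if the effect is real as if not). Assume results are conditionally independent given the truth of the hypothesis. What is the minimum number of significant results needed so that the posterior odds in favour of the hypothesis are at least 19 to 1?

Prior odds = 1/124.
Likelihood ratio per significant result = 3.6.
Target odds = 19.
Need (1/124) × 3.6ⁿ ≥ 19, i.e. 3.6ⁿ ≥ 2356.
3.6⁶ = 34012224/15625 falls short of 2356 but 3.6⁷ = 612220032/78125 reaches it, so n = 7.

7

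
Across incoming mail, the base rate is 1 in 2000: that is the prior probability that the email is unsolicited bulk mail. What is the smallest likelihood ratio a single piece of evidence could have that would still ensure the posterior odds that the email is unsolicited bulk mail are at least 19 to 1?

Prior odds = 0.0005/0.9995 = 1/1999.
Target odds = 19.
Required Bayes factor = 19 ÷ (1/1999) = 37981.

37981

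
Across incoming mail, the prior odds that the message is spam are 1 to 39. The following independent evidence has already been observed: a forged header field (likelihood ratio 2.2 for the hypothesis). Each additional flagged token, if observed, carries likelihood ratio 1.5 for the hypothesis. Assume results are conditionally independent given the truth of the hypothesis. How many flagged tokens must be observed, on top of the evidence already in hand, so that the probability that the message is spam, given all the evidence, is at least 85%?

12

Prior odds = 1/39.
Bayes factor of the evidence already in hand = 2.2.
Odds after that evidence = (1/39) × 2.2 = 11/195.
Target odds = 0.85/0.15 = 17/3.
Need 1.5ⁿ ≥ 17/3 ÷ (11/195) = 1105/11.
1.5¹¹ = 177147/2048 falls short of 1105/11 but 1.5¹² = 531441/4096 reaches it, so n = 12.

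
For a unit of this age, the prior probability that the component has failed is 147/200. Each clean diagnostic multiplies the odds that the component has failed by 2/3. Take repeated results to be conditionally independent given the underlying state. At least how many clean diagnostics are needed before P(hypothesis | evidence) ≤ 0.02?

Prior odds = 0.735/0.265 = 147/53.
Likelihood ratio per clean diagnostic = 2/3.
Target posterior odds = 0.02/0.98 = 1/49.
Require (2/3)ⁿ ≤ 1/49 ÷ (147/53) = 53/7203.
(2/3)¹² = 4096/531441 is still above 53/7203 but (2/3)¹³ = 8192/1594323 is at or below it, so n = 13.

13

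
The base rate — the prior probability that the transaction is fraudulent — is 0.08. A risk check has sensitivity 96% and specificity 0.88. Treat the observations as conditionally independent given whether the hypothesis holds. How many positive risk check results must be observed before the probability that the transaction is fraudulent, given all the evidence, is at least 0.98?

4

Prior odds: 0.08 ÷ 0.92 = 2/23.
False-positive rate = 1 − 0.88 = 0.12; likelihood ratio of a positive = 0.96/0.12 = 8.
Target posterior odds = 0.98/0.02 = 49.
Require 8ⁿ ≥ 49 ÷ (2/23) = 563.5.
8³ = 512 falls short of 563.5 but 8⁴ = 4096 reaches it, so n = 4.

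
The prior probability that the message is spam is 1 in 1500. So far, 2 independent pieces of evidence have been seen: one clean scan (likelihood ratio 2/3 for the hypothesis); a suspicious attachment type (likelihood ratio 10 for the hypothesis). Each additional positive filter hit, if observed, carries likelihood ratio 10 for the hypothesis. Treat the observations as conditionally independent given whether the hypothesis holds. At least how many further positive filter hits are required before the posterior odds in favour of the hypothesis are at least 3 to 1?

3

Prior odds = (1/1500)/(1499/1500) = 1/1499.
Combined Bayes factor of the evidence already in hand = (2/3) × 10 = 20/3.
Odds after that evidence = (1/1499) × 20/3 = 20/4497.
Target odds = 3.
Need 10ⁿ ≥ 3 ÷ (20/4497) = 674.55.
10² = 100 falls short of 674.55 but 10³ = 1000 reaches it, so n = 3.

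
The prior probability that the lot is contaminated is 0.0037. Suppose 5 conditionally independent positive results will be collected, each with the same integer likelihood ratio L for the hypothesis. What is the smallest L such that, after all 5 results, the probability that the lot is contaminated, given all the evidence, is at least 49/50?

7

Prior odds = 0.0037/0.9963 = 37/9963.
Target odds = 0.98/0.02 = 49.
Need L⁵ ≥ 49 ÷ (37/9963) = 488187/37.
6⁵ = 7776 < 488187/37 ≤ 16807 = 7⁵, so L = 7.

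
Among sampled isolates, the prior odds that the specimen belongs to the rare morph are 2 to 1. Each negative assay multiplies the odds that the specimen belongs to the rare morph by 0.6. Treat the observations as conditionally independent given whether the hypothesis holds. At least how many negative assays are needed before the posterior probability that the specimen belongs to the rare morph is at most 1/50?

9

Prior odds = 2.
Likelihood ratio per negative assay = 0.6.
Target posterior odds = 0.02/0.98 = 1/49.
Require 0.6ⁿ ≤ 1/49 ÷ 2 = 1/98.
0.6⁸ = 6561/390625 is still above 1/98 but 0.6⁹ = 19683/1953125 is at or below it, so n = 9.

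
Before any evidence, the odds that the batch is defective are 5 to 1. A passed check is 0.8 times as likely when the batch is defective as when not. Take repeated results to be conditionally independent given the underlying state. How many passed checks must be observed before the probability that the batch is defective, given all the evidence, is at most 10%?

18

Prior odds = 5.
Likelihood ratio per passed check = 0.8.
Target posterior odds = 0.1/0.9 = 1/9.
Need 5 × 0.8ⁿ ≤ 1/9, i.e. 0.8ⁿ ≤ 1/45.
0.8¹⁷ ≈0.022518 is still above 1/45 but 0.8¹⁸ ≈0.0180144 is at or below it, so n = 18.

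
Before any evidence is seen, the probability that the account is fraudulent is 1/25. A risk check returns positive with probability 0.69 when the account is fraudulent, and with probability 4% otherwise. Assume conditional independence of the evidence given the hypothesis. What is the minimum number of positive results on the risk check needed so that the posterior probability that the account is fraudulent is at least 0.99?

Prior odds = 0.04/0.96 = 1/24.
Likelihood ratio of a positive result = 0.69/0.04 = 17.25.
Target odds: 0.99 ÷ 0.01 = 99.
Need (1/24) × 17.25ⁿ ≥ 99, i.e. 17.25ⁿ ≥ 2376.
17.25² = 297.5625 falls short of 2376 but 17.25³ = 5132.953125 reaches it, so n = 3.

3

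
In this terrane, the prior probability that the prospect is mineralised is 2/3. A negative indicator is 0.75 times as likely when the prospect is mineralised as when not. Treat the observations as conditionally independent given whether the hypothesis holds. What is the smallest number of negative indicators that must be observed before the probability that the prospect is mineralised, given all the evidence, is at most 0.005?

21

Prior odds: (2/3) ÷ (1/3) = 2.
Likelihood ratio per negative indicator = 0.75.
Target posterior odds = 0.005/0.995 = 1/199.
Require 0.75ⁿ ≤ 1/199 ÷ 2 = 1/398.
0.75²⁰ ≈0.00317121 is still above 1/398 but 0.75²¹ ≈0.00237841 is at or below it, so n = 21.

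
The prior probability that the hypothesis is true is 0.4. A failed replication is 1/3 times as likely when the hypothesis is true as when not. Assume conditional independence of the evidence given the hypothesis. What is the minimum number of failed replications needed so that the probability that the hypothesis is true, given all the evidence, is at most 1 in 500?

Prior odds = 0.4/0.6 = 2/3.
Likelihood ratio per failed replication = 1/3.
Target posterior odds = 0.002/0.998 = 1/499.
Require (1/3)ⁿ ≤ 1/499 ÷ (2/3) = 3/998.
(1/3)⁵ = 1/243 is still above 3/998 but (1/3)⁶ = 1/729 is at or below it, so n = 6.

6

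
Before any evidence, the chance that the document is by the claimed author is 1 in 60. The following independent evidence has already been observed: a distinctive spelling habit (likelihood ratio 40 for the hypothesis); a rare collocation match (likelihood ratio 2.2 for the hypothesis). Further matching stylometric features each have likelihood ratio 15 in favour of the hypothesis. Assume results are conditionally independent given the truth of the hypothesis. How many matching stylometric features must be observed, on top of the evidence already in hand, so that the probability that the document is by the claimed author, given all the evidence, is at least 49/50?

Prior odds = (1/60)/(59/60) = 1/59.
Combined Bayes factor of the evidence already in hand = 40 × 2.2 = 88.
Odds after that evidence = (1/59) × 88 = 88/59.
Target odds = 0.98/0.02 = 49.
Need 15ⁿ ≥ 49 ÷ (88/59) = 2891/88.
15¹ = 15 falls short of 2891/88 but 15² = 225 reaches it, so n = 2.

2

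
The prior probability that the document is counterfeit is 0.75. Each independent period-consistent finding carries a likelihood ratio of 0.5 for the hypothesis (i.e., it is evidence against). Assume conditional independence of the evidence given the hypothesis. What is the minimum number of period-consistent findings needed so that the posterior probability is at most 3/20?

5

Prior odds: 0.75 ÷ 0.25 = 3.
Likelihood ratio per period-consistent finding = 0.5.
Target posterior odds = 0.15/0.85 = 3/17.
Require 0.5ⁿ ≤ 3/17 ÷ 3 = 1/17.
0.5⁴ = 0.0625 is still above 1/17 but 0.5⁵ = 0.03125 is at or below it, so n = 5.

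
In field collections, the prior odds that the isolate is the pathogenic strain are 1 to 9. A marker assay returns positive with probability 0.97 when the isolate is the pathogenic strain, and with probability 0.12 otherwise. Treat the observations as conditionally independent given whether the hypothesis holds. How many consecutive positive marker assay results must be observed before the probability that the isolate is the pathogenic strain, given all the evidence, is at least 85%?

2

Prior odds = 1/9.
Likelihood ratio of a positive result = 0.97/0.12 = 97/12.
Target posterior odds = 0.85/0.15 = 17/3.
Need (1/9) × (97/12)ⁿ ≥ 17/3, i.e. (97/12)ⁿ ≥ 51.
(97/12)¹ = 97/12 falls short of 51 but (97/12)² = 9409/144 reaches it, so n = 2.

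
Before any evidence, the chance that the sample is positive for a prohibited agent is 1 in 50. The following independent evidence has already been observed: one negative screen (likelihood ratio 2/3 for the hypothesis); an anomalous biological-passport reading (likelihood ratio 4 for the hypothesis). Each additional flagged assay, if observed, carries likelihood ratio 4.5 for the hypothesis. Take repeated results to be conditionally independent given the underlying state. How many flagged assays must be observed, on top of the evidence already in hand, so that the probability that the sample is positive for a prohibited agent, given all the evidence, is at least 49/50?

5

Prior odds = 0.02/0.98 = 1/49.
Combined Bayes factor of the evidence already in hand = (2/3) × 4 = 8/3.
Odds after that evidence = (1/49) × 8/3 = 8/147.
Target odds = 0.98/0.02 = 49.
Need 4.5ⁿ ≥ 49 ÷ (8/147) = 900.375.
4.5⁴ = 410.0625 falls short of 900.375 but 4.5⁵ = 1845.28125 reaches it, so n = 5.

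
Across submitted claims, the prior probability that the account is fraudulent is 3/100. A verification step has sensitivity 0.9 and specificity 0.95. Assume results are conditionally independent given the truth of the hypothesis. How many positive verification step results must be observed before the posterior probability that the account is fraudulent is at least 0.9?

2

Prior odds: 0.03 ÷ 0.97 = 3/97.
False-positive rate = 1 − 0.95 = 0.05; likelihood ratio of a positive = 0.9/0.05 = 18.
Target posterior odds = 0.9/0.1 = 9.
Need (3/97) × 18ⁿ ≥ 9, i.e. 18ⁿ ≥ 291.
18¹ = 18 falls short of 291 but 18² = 324 reaches it, so n = 2.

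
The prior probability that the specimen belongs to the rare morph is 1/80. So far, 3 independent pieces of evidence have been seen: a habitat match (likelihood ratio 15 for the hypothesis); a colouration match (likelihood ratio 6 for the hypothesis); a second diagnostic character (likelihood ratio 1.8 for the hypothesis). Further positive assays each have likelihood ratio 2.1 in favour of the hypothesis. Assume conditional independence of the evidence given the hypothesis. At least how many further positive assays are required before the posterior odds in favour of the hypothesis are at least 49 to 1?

5

Prior odds = 0.0125/0.9875 = 1/79.
Combined Bayes factor of the evidence already in hand = 15 × 6 × 1.8 = 162.
Odds after that evidence = (1/79) × 162 = 162/79.
Target odds = 49.
Need 2.1ⁿ ≥ 49 ÷ (162/79) = 3871/162.
2.1⁴ = 19.4481 falls short of 3871/162 but 2.1⁵ = 4084101/100000 reaches it, so n = 5.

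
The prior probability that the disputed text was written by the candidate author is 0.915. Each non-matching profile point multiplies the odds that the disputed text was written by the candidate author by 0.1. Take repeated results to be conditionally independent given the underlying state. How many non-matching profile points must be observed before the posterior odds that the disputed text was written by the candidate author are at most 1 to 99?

4

Prior odds: 0.915 ÷ 0.085 = 183/17.
Likelihood ratio per non-matching profile point = 0.1.
Target odds = 1/99.
Require 0.1ⁿ ≤ 1/99 ÷ (183/17) = 17/18117.
0.1³ = 0.001 is still above 17/18117 but 0.1⁴ = 0.0001 is at or below it, so n = 4.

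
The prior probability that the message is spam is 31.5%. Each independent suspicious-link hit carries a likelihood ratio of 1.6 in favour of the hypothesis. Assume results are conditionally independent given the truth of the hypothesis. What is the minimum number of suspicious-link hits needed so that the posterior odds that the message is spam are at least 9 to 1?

7

Prior odds = 0.315/0.685 = 63/137.
Likelihood ratio per suspicious-link hit = 1.6.
Target odds = 9.
Require 1.6ⁿ ≥ 9 ÷ (63/137) = 137/7.
1.6⁶ = 262144/15625 falls short of 137/7 but 1.6⁷ = 2097152/78125 reaches it, so n = 7.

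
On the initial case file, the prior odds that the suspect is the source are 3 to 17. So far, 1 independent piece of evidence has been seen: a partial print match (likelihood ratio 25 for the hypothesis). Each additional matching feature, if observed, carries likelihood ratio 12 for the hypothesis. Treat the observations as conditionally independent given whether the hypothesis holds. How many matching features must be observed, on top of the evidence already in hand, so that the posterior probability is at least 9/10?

Prior odds = 3/17.
Bayes factor of the evidence already in hand = 25.
Odds after that evidence = (3/17) × 25 = 75/17.
Target odds = 0.9/0.1 = 9.
Need 12ⁿ ≥ 9 ÷ (75/17) = 2.04.
12¹ = 12, which meets the required 2.04; so n = 1.

1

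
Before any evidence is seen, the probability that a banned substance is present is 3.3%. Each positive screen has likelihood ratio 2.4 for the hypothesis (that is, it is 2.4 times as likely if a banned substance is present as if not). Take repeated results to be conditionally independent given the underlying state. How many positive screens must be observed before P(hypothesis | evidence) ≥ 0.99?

Prior odds: 0.033 ÷ 0.967 = 33/967.
Likelihood ratio per positive screen = 2.4.
Target posterior odds = 0.99/0.01 = 99.
Need (33/967) × 2.4ⁿ ≥ 99, i.e. 2.4ⁿ ≥ 2901.
2.4⁹ ≈2641.81 falls short of 2901 but 2.4¹⁰ ≈6340.34 reaches it, so n = 10.

10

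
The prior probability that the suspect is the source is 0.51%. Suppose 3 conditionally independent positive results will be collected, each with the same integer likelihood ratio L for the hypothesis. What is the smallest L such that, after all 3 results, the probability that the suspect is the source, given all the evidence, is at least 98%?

22

Prior odds = 0.0051/0.9949 = 51/9949.
Target odds = 0.98/0.02 = 49.
Need L³ ≥ 49 ÷ (51/9949) = 487501/51.
21³ = 9261 < 487501/51 ≤ 10648 = 22³, so L = 22.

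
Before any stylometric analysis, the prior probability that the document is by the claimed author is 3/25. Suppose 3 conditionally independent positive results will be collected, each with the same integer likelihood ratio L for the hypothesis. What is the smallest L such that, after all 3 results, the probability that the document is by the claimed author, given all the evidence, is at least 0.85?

4

Prior odds = 0.12/0.88 = 3/22.
Target odds = 0.85/0.15 = 17/3.
Need L³ ≥ 17/3 ÷ (3/22) = 374/9.
3³ = 27 < 374/9 ≤ 64 = 4³, so L = 4.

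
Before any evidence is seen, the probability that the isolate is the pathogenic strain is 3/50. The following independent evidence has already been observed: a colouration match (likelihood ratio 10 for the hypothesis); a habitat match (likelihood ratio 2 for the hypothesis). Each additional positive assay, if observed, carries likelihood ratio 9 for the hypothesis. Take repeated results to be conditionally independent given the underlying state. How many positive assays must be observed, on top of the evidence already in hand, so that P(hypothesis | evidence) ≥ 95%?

Prior odds = 0.06/0.94 = 3/47.
Combined Bayes factor of the evidence already in hand = 10 × 2 = 20.
Odds after that evidence = (3/47) × 20 = 60/47.
Target odds = 0.95/0.05 = 19.
Need 9ⁿ ≥ 19 ÷ (60/47) = 893/60.
9¹ = 9 falls short of 893/60 but 9² = 81 reaches it, so n = 2.

2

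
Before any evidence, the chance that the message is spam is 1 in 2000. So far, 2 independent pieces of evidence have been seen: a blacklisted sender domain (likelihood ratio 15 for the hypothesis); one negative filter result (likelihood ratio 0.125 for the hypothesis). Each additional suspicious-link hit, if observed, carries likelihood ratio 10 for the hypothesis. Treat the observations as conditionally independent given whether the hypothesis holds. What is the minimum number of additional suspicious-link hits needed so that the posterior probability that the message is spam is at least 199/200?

6

Prior odds = 0.0005/0.9995 = 1/1999.
Combined Bayes factor of the evidence already in hand = 15 × 0.125 = 1.875.
Odds after that evidence = (1/1999) × 1.875 = 15/15992.
Target odds = 0.995/0.005 = 199.
Need 10ⁿ ≥ 199 ÷ (15/15992) = 3182408/15.
10⁵ = 100000 falls short of 3182408/15 but 10⁶ = 1000000 reaches it, so n = 6.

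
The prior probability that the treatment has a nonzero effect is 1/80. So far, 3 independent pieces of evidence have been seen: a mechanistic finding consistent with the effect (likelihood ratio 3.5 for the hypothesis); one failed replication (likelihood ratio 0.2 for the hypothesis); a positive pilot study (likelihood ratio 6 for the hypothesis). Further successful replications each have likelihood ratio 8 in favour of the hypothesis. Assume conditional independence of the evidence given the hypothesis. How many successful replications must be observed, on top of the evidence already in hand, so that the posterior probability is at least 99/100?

Prior odds = 0.0125/0.9875 = 1/79.
Combined Bayes factor of the evidence already in hand = 3.5 × 0.2 × 6 = 4.2.
Odds after that evidence = (1/79) × 4.2 = 21/395.
Target odds = 0.99/0.01 = 99.
Need 8ⁿ ≥ 99 ÷ (21/395) = 13035/7.
8³ = 512 falls short of 13035/7 but 8⁴ = 4096 reaches it, so n = 4.

4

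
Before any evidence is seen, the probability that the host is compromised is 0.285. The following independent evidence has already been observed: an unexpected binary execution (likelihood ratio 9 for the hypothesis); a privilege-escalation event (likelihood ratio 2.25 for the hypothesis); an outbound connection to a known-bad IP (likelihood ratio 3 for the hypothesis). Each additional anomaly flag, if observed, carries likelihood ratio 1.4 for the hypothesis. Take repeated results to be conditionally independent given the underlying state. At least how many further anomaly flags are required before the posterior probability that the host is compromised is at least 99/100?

Prior odds = 0.285/0.715 = 57/143.
Combined Bayes factor of the evidence already in hand = 9 × 2.25 × 3 = 60.75.
Odds after that evidence = (57/143) × 60.75 = 13851/572.
Target odds = 0.99/0.01 = 99.
Need 1.4ⁿ ≥ 99 ÷ (13851/572) = 6292/1539.
1.4⁴ = 3.8416 falls short of 6292/1539 but 1.4⁵ = 5.37824 reaches it, so n = 5.

5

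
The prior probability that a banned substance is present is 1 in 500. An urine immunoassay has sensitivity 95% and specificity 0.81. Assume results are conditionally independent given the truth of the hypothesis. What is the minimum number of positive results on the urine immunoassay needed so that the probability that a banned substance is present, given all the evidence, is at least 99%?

7

Prior odds = 0.002/0.998 = 1/499.
False-positive rate = 1 − 0.81 = 0.19; likelihood ratio of a positive = 0.95/0.19 = 5.
Target odds: 0.99 ÷ 0.01 = 99.
Need (1/499) × 5ⁿ ≥ 99, i.e. 5ⁿ ≥ 49401.
5⁶ = 15625 falls short of 49401 but 5⁷ = 78125 reaches it, so n = 7.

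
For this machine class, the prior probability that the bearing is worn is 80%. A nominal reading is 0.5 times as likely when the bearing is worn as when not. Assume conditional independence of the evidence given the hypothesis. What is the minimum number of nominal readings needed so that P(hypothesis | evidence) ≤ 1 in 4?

4

Prior odds: 0.8 ÷ 0.2 = 4.
Likelihood ratio per nominal reading = 0.5.
Target posterior odds = 0.25/0.75 = 1/3.
Require 0.5ⁿ ≤ 1/3 ÷ 4 = 1/12.
0.5³ = 0.125 is still above 1/12 but 0.5⁴ = 0.0625 is at or below it, so n = 4.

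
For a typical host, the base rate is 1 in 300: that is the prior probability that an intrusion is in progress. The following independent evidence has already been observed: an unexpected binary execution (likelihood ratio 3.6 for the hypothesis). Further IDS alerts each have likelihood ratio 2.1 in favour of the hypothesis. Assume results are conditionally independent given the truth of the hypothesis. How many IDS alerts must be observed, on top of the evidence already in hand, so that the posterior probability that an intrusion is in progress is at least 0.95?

10

Prior odds = (1/300)/(299/300) = 1/299.
Bayes factor of the evidence already in hand = 3.6.
Odds after that evidence = (1/299) × 3.6 = 18/1495.
Target odds = 0.95/0.05 = 19.
Need 2.1ⁿ ≥ 19 ÷ (18/1495) = 28405/18.
2.1⁹ ≈794.28 falls short of 28405/18 but 2.1¹⁰ ≈1667.99 reaches it, so n = 10.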